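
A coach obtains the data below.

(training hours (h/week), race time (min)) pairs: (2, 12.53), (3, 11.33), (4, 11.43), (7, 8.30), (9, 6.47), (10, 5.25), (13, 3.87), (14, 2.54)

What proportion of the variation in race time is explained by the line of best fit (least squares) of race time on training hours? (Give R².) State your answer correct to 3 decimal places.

0.989

n = 8, Σx = 62, Σy = 61.72, Σxy = 359.47, Σx² = 624, Σy² = 575.7566
Sxx = Σx² − (Σx)²/n = 624 − 480.5 = 143.5
Sxy = Σxy − (Σx)(Σy)/n = 359.47 − 478.33 = -118.86
Syy = Σy² − (Σy)²/n = 575.7566 − 476.1698 = 99.5868
R² = Sxy²/(Sxx·Syy) = (-118.86)²/(143.5·99.5868) = 0.988594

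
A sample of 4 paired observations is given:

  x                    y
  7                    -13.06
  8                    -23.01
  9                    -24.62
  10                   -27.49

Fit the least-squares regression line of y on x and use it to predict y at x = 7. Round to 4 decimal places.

n = 4, Σx = 34, Σy = -88.18, Σxy = -771.98, Σx² = 294
Sxx = Σx² − (Σx)²/n = 294 − 289 = 5
Sxy = Σxy − (Σx)(Σy)/n = -771.98 − (-749.53) = -22.45
b = Sxy/Sxx = -22.45/5 = -4.49
a = ȳ − b·x̄ = -22.045 − (-4.49)·8.5 = 16.12
ŷ(7) = a + b·7 = 16.12 + (-4.49)·7 = -15.31

-15.3100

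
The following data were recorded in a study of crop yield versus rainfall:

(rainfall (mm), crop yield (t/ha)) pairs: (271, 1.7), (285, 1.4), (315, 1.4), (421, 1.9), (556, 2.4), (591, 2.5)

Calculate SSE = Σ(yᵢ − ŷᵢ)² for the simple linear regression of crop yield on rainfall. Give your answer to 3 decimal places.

0.111

n = 6, Σx = 2439, Σy = 11.3, Σxy = 4912.5, Σx² = 1089549, Σy² = 22.43
Sxx = Σx² − (Σx)²/n = 1089549 − 991453.5 = 98095.5
Sxy = Σxy − (Σx)(Σy)/n = 4912.5 − 4593.45 = 319.05
Syy = Σy² − (Σy)²/n = 22.43 − 21.281667 = 1.148333
b = Sxy/Sxx = 319.05/98095.5 = 0.003252
SSE = Syy − b·Sxy = 1.148333 − 0.003252·319.05 = 0.110641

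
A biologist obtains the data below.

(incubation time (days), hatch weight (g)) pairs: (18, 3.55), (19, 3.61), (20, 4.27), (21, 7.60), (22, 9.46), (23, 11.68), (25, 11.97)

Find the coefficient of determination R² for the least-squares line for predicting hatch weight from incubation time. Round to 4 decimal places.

0.9089

n = 7, Σx = 148, Σy = 52.14, Σxy = 1153.5, Σx² = 3164, Σy² = 470.8224
Sxx = Σx² − (Σx)²/n = 3164 − 3129.142857 = 34.857143
Sxy = Σxy − (Σx)(Σy)/n = 1153.5 − 1102.388571 = 51.111429
Syy = Σy² − (Σy)²/n = 470.8224 − 388.368514 = 82.453886
R² = Sxy²/(Sxx·Syy) = (51.111429)²/(34.857143·82.453886) = 0.908936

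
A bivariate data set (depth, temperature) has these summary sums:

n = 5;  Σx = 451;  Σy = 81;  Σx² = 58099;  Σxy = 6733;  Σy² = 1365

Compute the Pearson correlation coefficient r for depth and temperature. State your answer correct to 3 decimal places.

-0.598

Sxx = Σx² − (Σx)²/n = 58099 − 40680.2 = 17418.8
Sxy = Σxy − (Σx)(Σy)/n = 6733 − 7306.2 = -573.2
Syy = Σy² − (Σy)²/n = 1365 − 1312.2 = 52.8
r = Sxy/√(Sxx·Syy) = -573.2/√(919712.64) = -573.2/959.016496 = -0.597696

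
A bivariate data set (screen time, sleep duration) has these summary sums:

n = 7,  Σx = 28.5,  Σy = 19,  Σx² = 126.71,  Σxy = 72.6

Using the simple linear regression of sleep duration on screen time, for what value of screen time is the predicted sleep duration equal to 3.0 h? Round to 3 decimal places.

3.430

Sxx = Σx² − (Σx)²/n = 126.71 − 116.035714 = 10.674286
Sxy = Σxy − (Σx)(Σy)/n = 72.6 − 77.357143 = -4.757143
b = Sxy/Sxx = -4.757143/10.674286 = -0.445664
a = ȳ − b·x̄ = 2.714286 − (-0.445664)·4.071429 = 4.528774
Set a + b·x = 3.0: x = (3.0 − 4.528774) / (-0.445664) = 3.430330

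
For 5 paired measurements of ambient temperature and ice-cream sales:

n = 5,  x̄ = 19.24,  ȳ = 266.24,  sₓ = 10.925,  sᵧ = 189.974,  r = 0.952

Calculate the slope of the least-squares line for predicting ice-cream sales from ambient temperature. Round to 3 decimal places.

16.554

b = r · sᵧ/sₓ = 0.952 · 189.974/10.925 = 16.554256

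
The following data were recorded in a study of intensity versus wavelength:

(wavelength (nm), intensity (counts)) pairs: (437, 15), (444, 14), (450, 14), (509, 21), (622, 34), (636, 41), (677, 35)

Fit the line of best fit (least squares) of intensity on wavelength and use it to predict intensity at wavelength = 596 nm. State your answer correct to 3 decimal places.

30.960

n = 7, Σx = 3775, Σy = 174, Σxy = 100679, Σx² = 2099395
Sxx = Σx² − (Σx)²/n = 2099395 − 2035803.571429 = 63591.428571
Sxy = Σxy − (Σx)(Σy)/n = 100679 − 93835.714286 = 6843.285714
b = Sxy/Sxx = 6843.285714/63591.428571 = 0.107613
a = ȳ − b·x̄ = 24.857143 − 0.107613·539.285714 = -33.177191
ŷ(596) = a + b·596 = -33.177191 + 0.107613·596 = 30.960356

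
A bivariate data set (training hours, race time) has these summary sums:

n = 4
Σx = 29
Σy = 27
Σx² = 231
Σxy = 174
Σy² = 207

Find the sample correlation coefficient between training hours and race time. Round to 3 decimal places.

-0.960

Sxx = Σx² − (Σx)²/n = 231 − 210.25 = 20.75
Sxy = Σxy − (Σx)(Σy)/n = 174 − 195.75 = -21.75
Syy = Σy² − (Σy)²/n = 207 − 182.25 = 24.75
r = Sxy/√(Sxx·Syy) = -21.75/√(513.5625) = -21.75/22.661917 = -0.959760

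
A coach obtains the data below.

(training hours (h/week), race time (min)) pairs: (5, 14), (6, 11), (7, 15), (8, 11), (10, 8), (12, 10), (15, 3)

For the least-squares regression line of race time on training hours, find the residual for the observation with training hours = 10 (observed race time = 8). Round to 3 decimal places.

-1.312

n = 7, Σx = 63, Σy = 72, Σxy = 574, Σx² = 643
Sxx = Σx² − (Σx)²/n = 643 − 567 = 76
Sxy = Σxy − (Σx)(Σy)/n = 574 − 648 = -74
b = Sxy/Sxx = -74/76 = -0.973684
a = ȳ − b·x̄ = 10.285714 − (-0.973684)·9 = 19.048872
ŷ(10) = 19.048872 + (-0.973684)·10 = 9.312030
residual = y − ŷ = 8 − 9.312030 = -1.312030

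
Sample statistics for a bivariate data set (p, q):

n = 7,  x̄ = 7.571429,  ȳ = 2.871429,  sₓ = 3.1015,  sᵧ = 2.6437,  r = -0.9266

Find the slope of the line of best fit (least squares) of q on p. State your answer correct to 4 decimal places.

-0.7898

b = r · sᵧ/sₓ = -0.9266 · 2.6437/3.1015 = -0.789828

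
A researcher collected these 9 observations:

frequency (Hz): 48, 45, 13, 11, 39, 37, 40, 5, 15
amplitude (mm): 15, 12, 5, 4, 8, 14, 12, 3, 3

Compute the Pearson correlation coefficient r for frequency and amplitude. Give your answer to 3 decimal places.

n = 9, Σx = 253, Σy = 76, Σxy = 2739, Σx² = 9359, Σy² = 832
Sxx = Σx² − (Σx)²/n = 9359 − 7112.111111 = 2246.888889
Sxy = Σxy − (Σx)(Σy)/n = 2739 − 2136.444444 = 602.555556
Syy = Σy² − (Σy)²/n = 832 − 641.777778 = 190.222222
r = Sxy/√(Sxx·Syy) = 602.555556/√(427408.197531) = 602.555556/653.764635 = 0.921670

0.922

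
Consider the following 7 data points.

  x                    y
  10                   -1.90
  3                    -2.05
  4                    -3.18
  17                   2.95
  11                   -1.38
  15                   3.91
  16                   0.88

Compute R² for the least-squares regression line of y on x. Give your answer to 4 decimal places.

0.7197

n = 7, Σx = 76, Σy = -0.77, Σxy = 69.83, Σx² = 1016, Σy² = 44.5943
Sxx = Σx² − (Σx)²/n = 1016 − 825.142857 = 190.857143
Sxy = Σxy − (Σx)(Σy)/n = 69.83 − (-8.36) = 78.19
Syy = Σy² − (Σy)²/n = 44.5943 − 0.0847 = 44.5096
R² = Sxy²/(Sxx·Syy) = (78.19)²/(190.857143·44.5096) = 0.719681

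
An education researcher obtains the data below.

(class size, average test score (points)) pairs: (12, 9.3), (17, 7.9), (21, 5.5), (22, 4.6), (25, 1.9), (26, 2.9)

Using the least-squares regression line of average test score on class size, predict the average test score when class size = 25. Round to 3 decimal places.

2.976

n = 6, Σx = 123, Σy = 32.1, Σxy = 585.5, Σx² = 2659
Sxx = Σx² − (Σx)²/n = 2659 − 2521.5 = 137.5
Sxy = Σxy − (Σx)(Σy)/n = 585.5 − 658.05 = -72.55
b = Sxy/Sxx = -72.55/137.5 = -0.527636
a = ȳ − b·x̄ = 5.35 − (-0.527636)·20.5 = 16.166545
ŷ(25) = a + b·25 = 16.166545 + (-0.527636)·25 = 2.975636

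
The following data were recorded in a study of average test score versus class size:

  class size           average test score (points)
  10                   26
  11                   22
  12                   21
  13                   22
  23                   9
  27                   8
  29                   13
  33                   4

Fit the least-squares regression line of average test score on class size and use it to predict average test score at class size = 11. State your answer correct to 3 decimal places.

n = 8, Σx = 158, Σy = 125, Σxy = 1972, Σx² = 3722
Sxx = Σx² − (Σx)²/n = 3722 − 3120.5 = 601.5
Sxy = Σxy − (Σx)(Σy)/n = 1972 − 2468.75 = -496.75
b = Sxy/Sxx = -496.75/601.5 = -0.825852
a = ȳ − b·x̄ = 15.625 − (-0.825852)·19.75 = 31.935578
ŷ(11) = a + b·11 = 31.935578 + (-0.825852)·11 = 22.851205

22.851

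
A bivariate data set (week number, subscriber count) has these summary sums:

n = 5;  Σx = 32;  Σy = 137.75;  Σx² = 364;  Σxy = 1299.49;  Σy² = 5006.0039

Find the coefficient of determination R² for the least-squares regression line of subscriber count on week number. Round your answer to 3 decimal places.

Sxx = Σx² − (Σx)²/n = 364 − 204.8 = 159.2
Sxy = Σxy − (Σx)(Σy)/n = 1299.49 − 881.6 = 417.89
Syy = Σy² − (Σy)²/n = 5006.0039 − 3795.0125 = 1210.9914
R² = Sxy²/(Sxx·Syy) = (417.89)²/(159.2·1210.9914) = 0.905816

0.906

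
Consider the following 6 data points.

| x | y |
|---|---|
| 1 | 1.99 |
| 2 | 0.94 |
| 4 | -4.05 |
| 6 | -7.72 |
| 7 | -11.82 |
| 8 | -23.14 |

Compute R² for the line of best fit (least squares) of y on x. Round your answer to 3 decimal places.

0.869

n = 6, Σx = 28, Σy = -43.8, Σxy = -326.51, Σx² = 170, Σy² = 756.0166
Sxx = Σx² − (Σx)²/n = 170 − 130.666667 = 39.333333
Sxy = Σxy − (Σx)(Σy)/n = -326.51 − (-204.4) = -122.11
Syy = Σy² − (Σy)²/n = 756.0166 − 319.74 = 436.2766
R² = Sxy²/(Sxx·Syy) = (-122.11)²/(39.333333·436.2766) = 0.868920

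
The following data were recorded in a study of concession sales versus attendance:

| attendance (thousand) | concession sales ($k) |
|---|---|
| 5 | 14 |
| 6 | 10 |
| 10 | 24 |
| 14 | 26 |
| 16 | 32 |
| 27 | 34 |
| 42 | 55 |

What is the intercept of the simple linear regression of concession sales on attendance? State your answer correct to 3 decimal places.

n = 7, Σx = 120, Σy = 195, Σxy = 4474, Σx² = 3106
Sxx = Σx² − (Σx)²/n = 3106 − 2057.142857 = 1048.857143
Sxy = Σxy − (Σx)(Σy)/n = 4474 − 3342.857143 = 1131.142857
b = Sxy/Sxx = 1131.142857/1048.857143 = 1.078453
a = ȳ − b·x̄ = 27.857143 − 1.078453·17.142857 = 9.369382

9.369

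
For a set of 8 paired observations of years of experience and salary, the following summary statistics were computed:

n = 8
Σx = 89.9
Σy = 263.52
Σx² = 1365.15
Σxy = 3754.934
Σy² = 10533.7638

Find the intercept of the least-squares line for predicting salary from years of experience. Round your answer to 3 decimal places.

Sxx = Σx² − (Σx)²/n = 1365.15 − 1010.25125 = 354.89875
Sxy = Σxy − (Σx)(Σy)/n = 3754.934 − 2961.306 = 793.628
b = Sxy/Sxx = 793.628/354.89875 = 2.236210
a = ȳ − b·x̄ = 32.94 − 2.236210·11.2375 = 7.810594

7.811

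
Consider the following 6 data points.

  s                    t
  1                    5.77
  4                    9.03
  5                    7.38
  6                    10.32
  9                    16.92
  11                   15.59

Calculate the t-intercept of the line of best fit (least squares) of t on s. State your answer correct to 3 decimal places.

n = 6, Σx = 36, Σy = 65.01, Σxy = 464.48, Σx² = 280
Sxx = Σx² − (Σx)²/n = 280 − 216 = 64
Sxy = Σxy − (Σx)(Σy)/n = 464.48 − 390.06 = 74.42
b = Sxy/Sxx = 74.42/64 = 1.162813
a = ȳ − b·x̄ = 10.835 − 1.162813·6 = 3.858125

3.858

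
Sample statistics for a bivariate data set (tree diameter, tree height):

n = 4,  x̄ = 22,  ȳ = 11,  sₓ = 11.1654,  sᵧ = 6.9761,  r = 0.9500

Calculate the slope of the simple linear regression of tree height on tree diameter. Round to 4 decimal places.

0.5936

b = r · sᵧ/sₓ = 0.95 · 6.9761/11.1654 = 0.593556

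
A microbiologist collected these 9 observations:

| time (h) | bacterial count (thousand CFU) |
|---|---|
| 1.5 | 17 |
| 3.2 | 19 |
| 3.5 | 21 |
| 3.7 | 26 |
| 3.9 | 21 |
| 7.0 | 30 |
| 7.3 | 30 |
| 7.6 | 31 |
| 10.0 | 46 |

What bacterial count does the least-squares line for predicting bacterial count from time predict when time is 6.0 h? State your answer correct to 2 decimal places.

28.91

n = 9, Σx = 47.7, Σy = 241, Σxy = 1462.5, Σx² = 313.69
Sxx = Σx² − (Σx)²/n = 313.69 − 252.81 = 60.88
Sxy = Σxy − (Σx)(Σy)/n = 1462.5 − 1277.3 = 185.2
b = Sxy/Sxx = 185.2/60.88 = 3.042050
a = ȳ − b·x̄ = 26.777778 − 3.042050·5.3 = 10.654913
ŷ(6.0) = a + b·6.0 = 10.654913 + 3.042050·6 = 28.907213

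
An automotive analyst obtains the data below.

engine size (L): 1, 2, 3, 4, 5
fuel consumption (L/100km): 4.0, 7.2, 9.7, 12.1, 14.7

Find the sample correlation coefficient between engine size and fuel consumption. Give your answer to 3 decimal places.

0.999

n = 5, Σx = 15, Σy = 47.7, Σxy = 169.4, Σx² = 55, Σy² = 524.43
Sxx = Σx² − (Σx)²/n = 55 − 45 = 10
Sxy = Σxy − (Σx)(Σy)/n = 169.4 − 143.1 = 26.3
Syy = Σy² − (Σy)²/n = 524.43 − 455.058 = 69.372
r = Sxy/√(Sxx·Syy) = 26.3/√(693.72) = 26.3/26.338565 = 0.998536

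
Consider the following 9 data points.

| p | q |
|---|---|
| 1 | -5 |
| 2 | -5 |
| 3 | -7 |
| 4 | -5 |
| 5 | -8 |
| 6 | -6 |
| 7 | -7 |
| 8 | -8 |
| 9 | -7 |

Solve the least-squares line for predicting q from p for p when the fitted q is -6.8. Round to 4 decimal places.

n = 9, Σx = 45, Σy = -58, Σxy = -308, Σx² = 285
Sxx = Σx² − (Σx)²/n = 285 − 225 = 60
Sxy = Σxy − (Σx)(Σy)/n = -308 − (-290) = -18
b = Sxy/Sxx = -18/60 = -0.3
a = ȳ − b·x̄ = -6.444444 − (-0.3)·5 = -4.944444
Set a + b·x = -6.8: x = (-6.8 − (-4.944444)) / (-0.3) = 6.185185

6.1852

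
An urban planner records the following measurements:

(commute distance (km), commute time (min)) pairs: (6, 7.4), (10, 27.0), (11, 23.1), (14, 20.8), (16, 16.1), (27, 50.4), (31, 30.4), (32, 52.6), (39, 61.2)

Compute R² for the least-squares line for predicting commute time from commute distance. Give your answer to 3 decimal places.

0.774

n = 9, Σx = 186, Σy = 289, Σxy = 7490.5, Σx² = 4944, Σy² = 11985.74
Sxx = Σx² − (Σx)²/n = 4944 − 3844 = 1100
Sxy = Σxy − (Σx)(Σy)/n = 7490.5 − 5972.666667 = 1517.833333
Syy = Σy² − (Σy)²/n = 11985.74 − 9280.111111 = 2705.628889
R² = Sxy²/(Sxx·Syy) = (1517.833333)²/(1100·2705.628889) = 0.774083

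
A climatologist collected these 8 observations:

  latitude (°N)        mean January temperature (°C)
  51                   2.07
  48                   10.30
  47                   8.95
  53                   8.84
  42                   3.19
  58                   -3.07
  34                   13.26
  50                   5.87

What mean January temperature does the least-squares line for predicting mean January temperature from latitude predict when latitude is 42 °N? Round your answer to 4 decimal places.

n = 8, Σx = 383, Σy = 49.41, Σxy = 2189.4, Σx² = 18707
Sxx = Σx² − (Σx)²/n = 18707 − 18336.125 = 370.875
Sxy = Σxy − (Σx)(Σy)/n = 2189.4 − 2365.50375 = -176.10375
b = Sxy/Sxx = -176.10375/370.875 = -0.474833
a = ȳ − b·x̄ = 6.17625 − (-0.474833)·47.875 = 28.908888
ŷ(42) = a + b·42 = 28.908888 + (-0.474833)·42 = 8.965895

8.9659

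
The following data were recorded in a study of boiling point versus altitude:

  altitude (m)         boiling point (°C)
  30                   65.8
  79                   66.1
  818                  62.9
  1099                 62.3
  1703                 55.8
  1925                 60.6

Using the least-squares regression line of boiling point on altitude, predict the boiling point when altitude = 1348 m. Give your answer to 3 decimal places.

60.561

n = 6, Σx = 5654, Σy = 373.5, Σxy = 338798.2, Σx² = 8489900
Sxx = Σx² − (Σx)²/n = 8489900 − 5327952.666667 = 3161947.333333
Sxy = Σxy − (Σx)(Σy)/n = 338798.2 − 351961.5 = -13163.3
b = Sxy/Sxx = -13163.3/3161947.333333 = -0.004163
a = ȳ − b·x̄ = 62.25 − (-0.004163)·942.333333 = 66.172967
ŷ(1348) = a + b·1348 = 66.172967 + (-0.004163)·1348 = 60.561195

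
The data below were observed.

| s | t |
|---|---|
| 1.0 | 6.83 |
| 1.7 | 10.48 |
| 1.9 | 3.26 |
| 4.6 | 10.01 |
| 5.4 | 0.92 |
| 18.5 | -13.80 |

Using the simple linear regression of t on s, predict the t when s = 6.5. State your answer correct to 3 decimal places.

1.724

n = 6, Σx = 33.1, Σy = 17.7, Σxy = -173.446, Σx² = 400.07
Sxx = Σx² − (Σx)²/n = 400.07 − 182.601667 = 217.468333
Sxy = Σxy − (Σx)(Σy)/n = -173.446 − 97.645 = -271.091
b = Sxy/Sxx = -271.091/217.468333 = -1.246577
a = ȳ − b·x̄ = 2.95 − (-1.246577)·5.516667 = 9.826949
ŷ(6.5) = a + b·6.5 = 9.826949 + (-1.246577)·6.5 = 1.724199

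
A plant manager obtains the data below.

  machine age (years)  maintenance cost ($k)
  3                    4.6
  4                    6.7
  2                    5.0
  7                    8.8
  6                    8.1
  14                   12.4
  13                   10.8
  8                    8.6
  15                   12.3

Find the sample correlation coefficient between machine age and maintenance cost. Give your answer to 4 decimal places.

n = 9, Σx = 72, Σy = 77.3, Σxy = 728.1, Σx² = 768, Σy² = 729.75
Sxx = Σx² − (Σx)²/n = 768 − 576 = 192
Sxy = Σxy − (Σx)(Σy)/n = 728.1 − 618.4 = 109.7
Syy = Σy² − (Σy)²/n = 729.75 − 663.921111 = 65.828889
r = Sxy/√(Sxx·Syy) = 109.7/√(12639.146667) = 109.7/112.423959 = 0.975771

0.9758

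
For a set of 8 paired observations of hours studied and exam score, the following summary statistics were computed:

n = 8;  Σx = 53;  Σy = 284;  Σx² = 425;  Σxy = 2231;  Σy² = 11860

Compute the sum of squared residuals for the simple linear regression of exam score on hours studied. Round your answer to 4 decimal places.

124.5279

Sxx = Σx² − (Σx)²/n = 425 − 351.125 = 73.875
Sxy = Σxy − (Σx)(Σy)/n = 2231 − 1881.5 = 349.5
Syy = Σy² − (Σy)²/n = 11860 − 10082 = 1778
b = Sxy/Sxx = 349.5/73.875 = 4.730964
SSE = Syy − b·Sxy = 1778 − 4.730964·349.5 = 124.527919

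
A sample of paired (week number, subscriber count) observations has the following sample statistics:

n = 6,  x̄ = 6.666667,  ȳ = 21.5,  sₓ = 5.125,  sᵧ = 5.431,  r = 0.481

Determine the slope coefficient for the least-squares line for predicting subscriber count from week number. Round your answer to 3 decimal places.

0.510

b = r · sᵧ/sₓ = 0.481 · 5.431/5.125 = 0.509719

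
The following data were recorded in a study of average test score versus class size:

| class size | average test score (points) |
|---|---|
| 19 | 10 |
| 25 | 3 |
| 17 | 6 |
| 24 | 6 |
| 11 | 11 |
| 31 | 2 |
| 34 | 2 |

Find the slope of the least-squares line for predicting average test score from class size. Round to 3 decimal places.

-0.409

n = 7, Σx = 161, Σy = 40, Σxy = 762, Σx² = 4089
Sxx = Σx² − (Σx)²/n = 4089 − 3703 = 386
Sxy = Σxy − (Σx)(Σy)/n = 762 − 920 = -158
b = Sxy/Sxx = -158/386 = -0.409326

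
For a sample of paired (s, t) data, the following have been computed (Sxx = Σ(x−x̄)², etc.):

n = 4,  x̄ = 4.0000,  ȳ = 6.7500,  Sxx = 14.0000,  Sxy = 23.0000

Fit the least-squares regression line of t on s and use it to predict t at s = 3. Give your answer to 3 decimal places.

b = Sxy/Sxx = 23/14 = 1.642857
a = ȳ − b·x̄ = 6.75 − 1.642857·4 = 0.178571
ŷ(3) = a + b·3 = 0.178571 + 1.642857·3 = 5.107143

5.107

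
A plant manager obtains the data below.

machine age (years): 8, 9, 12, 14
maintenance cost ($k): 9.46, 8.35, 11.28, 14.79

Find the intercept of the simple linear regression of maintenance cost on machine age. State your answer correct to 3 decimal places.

0.792

n = 4, Σx = 43, Σy = 43.88, Σxy = 493.25, Σx² = 485
Sxx = Σx² − (Σx)²/n = 485 − 462.25 = 22.75
Sxy = Σxy − (Σx)(Σy)/n = 493.25 − 471.71 = 21.54
b = Sxy/Sxx = 21.54/22.75 = 0.946813
a = ȳ − b·x̄ = 10.97 − 0.946813·10.75 = 0.791758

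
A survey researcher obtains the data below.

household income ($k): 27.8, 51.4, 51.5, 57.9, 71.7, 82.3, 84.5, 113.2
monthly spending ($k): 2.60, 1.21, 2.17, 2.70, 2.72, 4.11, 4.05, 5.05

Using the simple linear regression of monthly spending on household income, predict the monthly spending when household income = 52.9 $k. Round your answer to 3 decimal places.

2.504

n = 8, Σx = 540.3, Σy = 24.61, Σxy = 1849.721, Σx² = 41288.13
Sxx = Σx² − (Σx)²/n = 41288.13 − 36490.51125 = 4797.61875
Sxy = Σxy − (Σx)(Σy)/n = 1849.721 − 1662.097875 = 187.623125
b = Sxy/Sxx = 187.623125/4797.61875 = 0.039108
a = ȳ − b·x̄ = 3.07625 − 0.039108·67.5375 = 0.435024
ŷ(52.9) = a + b·52.9 = 0.435024 + 0.039108·52.9 = 2.503813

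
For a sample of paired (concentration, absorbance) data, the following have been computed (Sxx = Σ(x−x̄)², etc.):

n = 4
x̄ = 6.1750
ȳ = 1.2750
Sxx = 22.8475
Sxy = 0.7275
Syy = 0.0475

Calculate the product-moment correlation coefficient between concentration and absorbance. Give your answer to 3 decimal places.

0.698

r = Sxy/√(Sxx·Syy) = 0.7275/√(1.085256) = 0.7275/1.041756 = 0.698340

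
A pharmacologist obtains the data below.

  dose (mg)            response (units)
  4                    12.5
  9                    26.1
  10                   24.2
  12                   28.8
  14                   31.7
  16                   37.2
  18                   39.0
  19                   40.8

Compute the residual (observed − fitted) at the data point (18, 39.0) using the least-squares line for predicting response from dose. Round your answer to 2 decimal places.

n = 8, Σx = 102, Σy = 240.3, Σxy = 3388.7, Σx² = 1478
Sxx = Σx² − (Σx)²/n = 1478 − 1300.5 = 177.5
Sxy = Σxy − (Σx)(Σy)/n = 3388.7 − 3063.825 = 324.875
b = Sxy/Sxx = 324.875/177.5 = 1.830282
a = ȳ − b·x̄ = 30.0375 − 1.830282·12.75 = 6.701408
ŷ(18) = 6.701408 + 1.830282·18 = 39.646479
residual = y − ŷ = 39.0 − 39.646479 = -0.646479

-0.65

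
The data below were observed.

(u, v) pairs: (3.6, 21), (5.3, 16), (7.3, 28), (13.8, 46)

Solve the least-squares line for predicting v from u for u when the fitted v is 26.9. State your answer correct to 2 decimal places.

7.20

n = 4, Σx = 30, Σy = 111, Σxy = 999.6, Σx² = 284.78
Sxx = Σx² − (Σx)²/n = 284.78 − 225 = 59.78
Sxy = Σxy − (Σx)(Σy)/n = 999.6 − 832.5 = 167.1
b = Sxy/Sxx = 167.1/59.78 = 2.795249
a = ȳ − b·x̄ = 27.75 − 2.795249·7.5 = 6.785631
Set a + b·x = 26.9: x = (26.9 − 6.785631) / 2.795249 = 7.195913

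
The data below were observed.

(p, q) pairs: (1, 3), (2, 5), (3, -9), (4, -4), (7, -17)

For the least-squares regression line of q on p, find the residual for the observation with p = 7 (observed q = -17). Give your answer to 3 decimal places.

n = 5, Σx = 17, Σy = -22, Σxy = -149, Σx² = 79
Sxx = Σx² − (Σx)²/n = 79 − 57.8 = 21.2
Sxy = Σxy − (Σx)(Σy)/n = -149 − (-74.8) = -74.2
b = Sxy/Sxx = -74.2/21.2 = -3.5
a = ȳ − b·x̄ = -4.4 − (-3.5)·3.4 = 7.5
ŷ(7) = 7.5 + (-3.5)·7 = -17
residual = y − ŷ = -17 − (-17) = 0

0.000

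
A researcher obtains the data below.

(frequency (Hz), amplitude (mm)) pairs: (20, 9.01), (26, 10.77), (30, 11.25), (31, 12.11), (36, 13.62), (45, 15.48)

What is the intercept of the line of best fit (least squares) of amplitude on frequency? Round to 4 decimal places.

n = 6, Σx = 188, Σy = 72.24, Σxy = 2360.05, Σx² = 6258
Sxx = Σx² − (Σx)²/n = 6258 − 5890.666667 = 367.333333
Sxy = Σxy − (Σx)(Σy)/n = 2360.05 − 2263.52 = 96.53
b = Sxy/Sxx = 96.53/367.333333 = 0.262786
a = ȳ − b·x̄ = 12.04 − 0.262786·31.333333 = 3.806044

3.8060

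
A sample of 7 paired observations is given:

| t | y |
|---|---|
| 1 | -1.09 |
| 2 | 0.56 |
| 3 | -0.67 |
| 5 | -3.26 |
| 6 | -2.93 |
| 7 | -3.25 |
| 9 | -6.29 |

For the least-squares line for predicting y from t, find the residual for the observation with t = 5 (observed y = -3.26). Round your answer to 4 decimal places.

-0.6368

n = 7, Σx = 33, Σy = -16.93, Σxy = -115.22, Σx² = 205
Sxx = Σx² − (Σx)²/n = 205 − 155.571429 = 49.428571
Sxy = Σxy − (Σx)(Σy)/n = -115.22 − (-79.812857) = -35.407143
b = Sxy/Sxx = -35.407143/49.428571 = -0.716329
a = ȳ − b·x̄ = -2.418571 − (-0.716329)·4.714286 = 0.958410
ŷ(5) = 0.958410 + (-0.716329)·5 = -2.623237
residual = y − ŷ = -3.26 − (-2.623237) = -0.636763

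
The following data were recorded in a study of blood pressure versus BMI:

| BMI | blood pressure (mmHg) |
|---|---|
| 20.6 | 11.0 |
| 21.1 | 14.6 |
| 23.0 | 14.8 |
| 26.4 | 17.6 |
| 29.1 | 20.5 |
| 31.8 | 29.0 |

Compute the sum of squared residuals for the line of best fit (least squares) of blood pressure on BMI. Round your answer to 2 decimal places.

20.77

n = 6, Σx = 152, Σy = 107.5, Σxy = 2858.45, Σx² = 3953.58, Σy² = 2124.21
Sxx = Σx² − (Σx)²/n = 3953.58 − 3850.666667 = 102.913333
Sxy = Σxy − (Σx)(Σy)/n = 2858.45 − 2723.333333 = 135.116667
Syy = Σy² − (Σy)²/n = 2124.21 − 1926.041667 = 198.168333
b = Sxy/Sxx = 135.116667/102.913333 = 1.312917
SSE = Syy − b·Sxy = 198.168333 − 1.312917·135.116667 = 20.771362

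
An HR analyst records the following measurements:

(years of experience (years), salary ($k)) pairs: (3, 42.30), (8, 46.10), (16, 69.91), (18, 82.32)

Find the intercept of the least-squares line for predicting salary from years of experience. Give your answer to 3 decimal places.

30.342

n = 4, Σx = 45, Σy = 240.63, Σxy = 3096.02, Σx² = 653
Sxx = Σx² − (Σx)²/n = 653 − 506.25 = 146.75
Sxy = Σxy − (Σx)(Σy)/n = 3096.02 − 2707.0875 = 388.9325
b = Sxy/Sxx = 388.9325/146.75 = 2.650307
a = ȳ − b·x̄ = 60.1575 − 2.650307·11.25 = 30.341550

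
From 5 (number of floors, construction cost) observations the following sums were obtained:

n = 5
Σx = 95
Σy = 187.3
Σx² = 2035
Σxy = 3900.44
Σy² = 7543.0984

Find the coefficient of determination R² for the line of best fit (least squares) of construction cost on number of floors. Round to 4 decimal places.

0.9638

Sxx = Σx² − (Σx)²/n = 2035 − 1805 = 230
Sxy = Σxy − (Σx)(Σy)/n = 3900.44 − 3558.7 = 341.74
Syy = Σy² − (Σy)²/n = 7543.0984 − 7016.258 = 526.8404
R² = Sxy²/(Sxx·Syy) = (341.74)²/(230·526.8404) = 0.963795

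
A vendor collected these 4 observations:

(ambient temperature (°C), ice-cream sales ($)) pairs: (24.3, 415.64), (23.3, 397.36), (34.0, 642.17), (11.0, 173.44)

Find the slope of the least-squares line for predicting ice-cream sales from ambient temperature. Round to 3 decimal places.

n = 4, Σx = 92.6, Σy = 1628.61, Σxy = 43100.16, Σx² = 2410.38
Sxx = Σx² − (Σx)²/n = 2410.38 − 2143.69 = 266.69
Sxy = Σxy − (Σx)(Σy)/n = 43100.16 − 37702.3215 = 5397.8385
b = Sxy/Sxx = 5397.8385/266.69 = 20.240123

20.240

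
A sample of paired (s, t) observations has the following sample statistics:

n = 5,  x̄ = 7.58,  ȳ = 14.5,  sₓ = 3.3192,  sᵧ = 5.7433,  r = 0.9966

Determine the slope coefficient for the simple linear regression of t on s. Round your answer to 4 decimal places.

b = r · sᵧ/sₓ = 0.9966 · 5.7433/3.3192 = 1.724443

1.7244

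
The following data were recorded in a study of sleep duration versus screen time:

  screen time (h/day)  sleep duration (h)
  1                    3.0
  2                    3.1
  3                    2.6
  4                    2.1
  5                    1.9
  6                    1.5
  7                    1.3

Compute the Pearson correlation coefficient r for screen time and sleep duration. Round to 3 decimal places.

n = 7, Σx = 28, Σy = 15.5, Σxy = 53, Σx² = 140, Σy² = 37.33
Sxx = Σx² − (Σx)²/n = 140 − 112 = 28
Sxy = Σxy − (Σx)(Σy)/n = 53 − 62 = -9
Syy = Σy² − (Σy)²/n = 37.33 − 34.321429 = 3.008571
r = Sxy/√(Sxx·Syy) = -9/√(84.24) = -9/9.178235 = -0.980581

-0.981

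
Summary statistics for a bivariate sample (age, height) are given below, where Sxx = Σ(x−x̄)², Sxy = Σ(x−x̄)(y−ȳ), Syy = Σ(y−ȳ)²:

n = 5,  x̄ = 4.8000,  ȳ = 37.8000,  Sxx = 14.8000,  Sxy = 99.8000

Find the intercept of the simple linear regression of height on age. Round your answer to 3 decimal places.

5.432

b = Sxy/Sxx = 99.8/14.8 = 6.743243
a = ȳ − b·x̄ = 37.8 − 6.743243·4.8 = 5.432432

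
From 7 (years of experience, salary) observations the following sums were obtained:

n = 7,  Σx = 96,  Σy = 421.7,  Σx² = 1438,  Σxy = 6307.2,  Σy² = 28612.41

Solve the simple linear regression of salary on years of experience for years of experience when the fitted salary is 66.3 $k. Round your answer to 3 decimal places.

Sxx = Σx² − (Σx)²/n = 1438 − 1316.571429 = 121.428571
Sxy = Σxy − (Σx)(Σy)/n = 6307.2 − 5783.314286 = 523.885714
b = Sxy/Sxx = 523.885714/121.428571 = 4.314353
a = ȳ − b·x̄ = 60.242857 − 4.314353·13.714286 = 1.074588
Set a + b·x = 66.3: x = (66.3 − 1.074588) / 4.314353 = 15.118237

15.118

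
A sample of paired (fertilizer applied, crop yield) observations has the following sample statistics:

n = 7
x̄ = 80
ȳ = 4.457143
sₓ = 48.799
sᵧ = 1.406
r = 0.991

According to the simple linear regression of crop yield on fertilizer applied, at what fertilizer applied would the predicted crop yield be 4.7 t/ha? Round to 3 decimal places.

b = r · sᵧ/sₓ = 0.991 · 1.406/48.799 = 0.028553
a = ȳ − b·x̄ = 4.457143 − 0.028553·80 = 2.172922
Set a + b·x = 4.7: x = (4.7 − 2.172922) / 0.028553 = 88.505553

88.506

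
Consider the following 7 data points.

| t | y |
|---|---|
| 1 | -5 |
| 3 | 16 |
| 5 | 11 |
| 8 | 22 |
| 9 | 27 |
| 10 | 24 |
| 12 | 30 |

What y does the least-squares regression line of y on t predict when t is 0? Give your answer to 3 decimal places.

-0.928

n = 7, Σx = 48, Σy = 125, Σxy = 1117, Σx² = 424
Sxx = Σx² − (Σx)²/n = 424 − 329.142857 = 94.857143
Sxy = Σxy − (Σx)(Σy)/n = 1117 − 857.142857 = 259.857143
b = Sxy/Sxx = 259.857143/94.857143 = 2.739458
a = ȳ − b·x̄ = 17.857143 − 2.739458·6.857143 = -0.927711
ŷ(0) = a + b·0 = -0.927711 + 2.739458·0 = -0.927711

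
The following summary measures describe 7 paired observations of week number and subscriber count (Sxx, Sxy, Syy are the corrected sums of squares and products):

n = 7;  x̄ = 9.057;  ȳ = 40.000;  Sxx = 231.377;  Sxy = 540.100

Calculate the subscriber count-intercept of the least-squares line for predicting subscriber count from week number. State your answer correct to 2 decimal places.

18.86

b = Sxy/Sxx = 540.1/231.377 = 2.334286
a = ȳ − b·x̄ = 40 − 2.334286·9.057 = 18.858375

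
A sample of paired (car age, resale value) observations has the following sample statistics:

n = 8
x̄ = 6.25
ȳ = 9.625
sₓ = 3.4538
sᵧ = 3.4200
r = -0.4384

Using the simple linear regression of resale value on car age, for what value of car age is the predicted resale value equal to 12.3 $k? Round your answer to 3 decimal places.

0.088

b = r · sᵧ/sₓ = -0.4384 · 3.42/3.4538 = -0.434110
a = ȳ − b·x̄ = 9.625 − (-0.434110)·6.25 = 12.338185
Set a + b·x = 12.3: x = (12.3 − 12.338185) / (-0.434110) = 0.087963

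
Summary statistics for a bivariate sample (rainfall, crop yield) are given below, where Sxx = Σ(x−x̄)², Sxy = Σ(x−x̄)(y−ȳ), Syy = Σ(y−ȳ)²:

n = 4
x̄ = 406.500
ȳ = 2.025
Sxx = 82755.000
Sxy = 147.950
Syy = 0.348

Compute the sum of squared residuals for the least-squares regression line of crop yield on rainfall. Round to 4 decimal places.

b = Sxy/Sxx = 147.95/82755 = 0.001788
SSE = Syy − b·Sxy = 0.348 − 0.001788·147.95 = 0.083494

0.0835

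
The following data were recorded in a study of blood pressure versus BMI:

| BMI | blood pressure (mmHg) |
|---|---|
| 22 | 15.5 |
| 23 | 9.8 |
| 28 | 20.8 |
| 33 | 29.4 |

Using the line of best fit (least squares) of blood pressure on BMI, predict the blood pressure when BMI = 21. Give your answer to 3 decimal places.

n = 4, Σx = 106, Σy = 75.5, Σxy = 2119, Σx² = 2886
Sxx = Σx² − (Σx)²/n = 2886 − 2809 = 77
Sxy = Σxy − (Σx)(Σy)/n = 2119 − 2000.75 = 118.25
b = Sxy/Sxx = 118.25/77 = 1.535714
a = ȳ − b·x̄ = 18.875 − 1.535714·26.5 = -21.821429
ŷ(21) = a + b·21 = -21.821429 + 1.535714·21 = 10.428571

10.429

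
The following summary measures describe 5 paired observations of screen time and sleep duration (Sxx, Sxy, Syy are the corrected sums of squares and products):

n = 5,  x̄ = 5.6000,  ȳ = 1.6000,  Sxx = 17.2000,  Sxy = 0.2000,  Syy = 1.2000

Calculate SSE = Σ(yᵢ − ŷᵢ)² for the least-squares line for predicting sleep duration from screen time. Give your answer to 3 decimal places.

1.198

b = Sxy/Sxx = 0.2/17.2 = 0.011628
SSE = Syy − b·Sxy = 1.2 − 0.011628·0.2 = 1.197674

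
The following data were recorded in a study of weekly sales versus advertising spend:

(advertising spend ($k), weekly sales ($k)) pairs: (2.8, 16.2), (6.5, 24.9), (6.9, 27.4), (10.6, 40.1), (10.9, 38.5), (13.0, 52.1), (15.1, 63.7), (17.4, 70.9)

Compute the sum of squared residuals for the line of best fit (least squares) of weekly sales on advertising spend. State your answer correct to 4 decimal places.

n = 8, Σx = 83.2, Σy = 333.8, Σxy = 4113.81, Σx² = 1028.64, Σy² = 16522.38
Sxx = Σx² − (Σx)²/n = 1028.64 − 865.28 = 163.36
Sxy = Σxy − (Σx)(Σy)/n = 4113.81 − 3471.52 = 642.29
Syy = Σy² − (Σy)²/n = 16522.38 − 13927.805 = 2594.575
b = Sxy/Sxx = 642.29/163.36 = 3.931746
SSE = Syy − b·Sxy = 2594.575 − 3.931746·642.29 = 69.253966

69.2540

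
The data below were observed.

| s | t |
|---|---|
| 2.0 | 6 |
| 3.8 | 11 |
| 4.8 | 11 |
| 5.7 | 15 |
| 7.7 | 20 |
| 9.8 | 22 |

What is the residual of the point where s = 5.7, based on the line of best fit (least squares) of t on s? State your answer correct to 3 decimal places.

n = 6, Σx = 33.8, Σy = 85, Σxy = 561.7, Σx² = 229.3
Sxx = Σx² − (Σx)²/n = 229.3 − 190.406667 = 38.893333
Sxy = Σxy − (Σx)(Σy)/n = 561.7 − 478.833333 = 82.866667
b = Sxy/Sxx = 82.866667/38.893333 = 2.130614
a = ȳ − b·x̄ = 14.166667 − 2.130614·5.633333 = 2.164210
ŷ(5.7) = 2.164210 + 2.130614·5.7 = 14.308708
residual = y − ŷ = 15 − 14.308708 = 0.691292

0.691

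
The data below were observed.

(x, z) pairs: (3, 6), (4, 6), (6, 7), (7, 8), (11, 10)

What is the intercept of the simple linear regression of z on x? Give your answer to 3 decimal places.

4.108

n = 5, Σx = 31, Σy = 37, Σxy = 250, Σx² = 231
Sxx = Σx² − (Σx)²/n = 231 − 192.2 = 38.8
Sxy = Σxy − (Σx)(Σy)/n = 250 − 229.4 = 20.6
b = Sxy/Sxx = 20.6/38.8 = 0.530928
a = ȳ − b·x̄ = 7.4 − 0.530928·6.2 = 4.108247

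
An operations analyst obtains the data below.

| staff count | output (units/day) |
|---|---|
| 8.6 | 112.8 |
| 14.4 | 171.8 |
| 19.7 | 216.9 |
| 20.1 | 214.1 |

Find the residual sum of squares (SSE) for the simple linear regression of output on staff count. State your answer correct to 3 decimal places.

n = 4, Σx = 62.8, Σy = 715.6, Σxy = 12020.34, Σx² = 1073.42, Σy² = 135123.5
Sxx = Σx² − (Σx)²/n = 1073.42 − 985.96 = 87.46
Sxy = Σxy − (Σx)(Σy)/n = 12020.34 − 11234.92 = 785.42
Syy = Σy² − (Σy)²/n = 135123.5 − 128020.84 = 7102.66
b = Sxy/Sxx = 785.42/87.46 = 8.980334
SSE = Syy − b·Sxy = 7102.66 − 8.980334·785.42 = 49.326174

49.326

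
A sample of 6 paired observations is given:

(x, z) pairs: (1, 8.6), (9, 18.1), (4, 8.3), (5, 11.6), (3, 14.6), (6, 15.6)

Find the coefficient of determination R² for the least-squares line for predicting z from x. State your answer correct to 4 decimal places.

n = 6, Σx = 28, Σy = 76.8, Σxy = 400.1, Σx² = 168, Σy² = 1061.54
Sxx = Σx² − (Σx)²/n = 168 − 130.666667 = 37.333333
Sxy = Σxy − (Σx)(Σy)/n = 400.1 − 358.4 = 41.7
Syy = Σy² − (Σy)²/n = 1061.54 − 983.04 = 78.5
R² = Sxy²/(Sxx·Syy) = (41.7)²/(37.333333·78.5) = 0.593343

0.5933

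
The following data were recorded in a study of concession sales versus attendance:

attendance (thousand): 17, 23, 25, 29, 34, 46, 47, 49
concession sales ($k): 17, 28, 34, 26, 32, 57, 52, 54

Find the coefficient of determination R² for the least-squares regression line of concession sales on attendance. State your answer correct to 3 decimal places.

n = 8, Σx = 270, Σy = 300, Σxy = 11337, Σx² = 10166, Σy² = 12798
Sxx = Σx² − (Σx)²/n = 10166 − 9112.5 = 1053.5
Sxy = Σxy − (Σx)(Σy)/n = 11337 − 10125 = 1212
Syy = Σy² − (Σy)²/n = 12798 − 11250 = 1548
R² = Sxy²/(Sxx·Syy) = (1212)²/(1053.5·1548) = 0.900741

0.901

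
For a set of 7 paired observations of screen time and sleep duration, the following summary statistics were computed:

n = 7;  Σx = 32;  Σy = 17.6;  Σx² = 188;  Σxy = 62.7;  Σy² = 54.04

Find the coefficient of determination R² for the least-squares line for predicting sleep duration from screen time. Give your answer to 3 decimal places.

0.772

Sxx = Σx² − (Σx)²/n = 188 − 146.285714 = 41.714286
Sxy = Σxy − (Σx)(Σy)/n = 62.7 − 80.457143 = -17.757143
Syy = Σy² − (Σy)²/n = 54.04 − 44.251429 = 9.788571
R² = Sxy²/(Sxx·Syy) = (-17.757143)²/(41.714286·9.788571) = 0.772222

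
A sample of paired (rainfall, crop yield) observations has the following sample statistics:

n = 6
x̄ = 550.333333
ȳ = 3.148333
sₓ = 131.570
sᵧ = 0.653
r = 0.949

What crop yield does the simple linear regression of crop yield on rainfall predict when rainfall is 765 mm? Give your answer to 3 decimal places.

b = r · sᵧ/sₓ = 0.949 · 0.653/131.57 = 0.004710
a = ȳ − b·x̄ = 3.148333 − 0.004710·550.333333 = 0.556253
ŷ(765) = a + b·765 = 0.556253 + 0.004710·765 = 4.159417

4.159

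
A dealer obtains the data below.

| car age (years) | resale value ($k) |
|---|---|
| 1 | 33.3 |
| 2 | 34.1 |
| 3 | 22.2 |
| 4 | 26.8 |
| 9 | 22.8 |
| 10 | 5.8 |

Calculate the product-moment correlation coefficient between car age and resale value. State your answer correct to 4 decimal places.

n = 6, Σx = 29, Σy = 145, Σxy = 538.5, Σx² = 211, Σy² = 4036.26
Sxx = Σx² − (Σx)²/n = 211 − 140.166667 = 70.833333
Sxy = Σxy − (Σx)(Σy)/n = 538.5 − 700.833333 = -162.333333
Syy = Σy² − (Σy)²/n = 4036.26 − 3504.166667 = 532.093333
r = Sxy/√(Sxx·Syy) = -162.333333/√(37689.944444) = -162.333333/194.138982 = -0.836171

-0.8362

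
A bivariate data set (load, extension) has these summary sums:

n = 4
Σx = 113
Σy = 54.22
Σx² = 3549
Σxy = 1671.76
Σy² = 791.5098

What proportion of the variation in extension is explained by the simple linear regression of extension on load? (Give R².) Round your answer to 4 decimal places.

Sxx = Σx² − (Σx)²/n = 3549 − 3192.25 = 356.75
Sxy = Σxy − (Σx)(Σy)/n = 1671.76 − 1531.715 = 140.045
Syy = Σy² − (Σy)²/n = 791.5098 − 734.9521 = 56.5577
R² = Sxy²/(Sxx·Syy) = (140.045)²/(356.75·56.5577) = 0.972030

0.9720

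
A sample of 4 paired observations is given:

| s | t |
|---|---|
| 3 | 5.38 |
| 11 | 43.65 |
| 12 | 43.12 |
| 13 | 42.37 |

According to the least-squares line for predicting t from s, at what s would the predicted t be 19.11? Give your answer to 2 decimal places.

6.15

n = 4, Σx = 39, Σy = 134.52, Σxy = 1564.54, Σx² = 443
Sxx = Σx² − (Σx)²/n = 443 − 380.25 = 62.75
Sxy = Σxy − (Σx)(Σy)/n = 1564.54 − 1311.57 = 252.97
b = Sxy/Sxx = 252.97/62.75 = 4.031394
a = ȳ − b·x̄ = 33.63 − 4.031394·9.75 = -5.676096
Set a + b·x = 19.11: x = (19.11 − (-5.676096)) / 4.031394 = 6.148269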